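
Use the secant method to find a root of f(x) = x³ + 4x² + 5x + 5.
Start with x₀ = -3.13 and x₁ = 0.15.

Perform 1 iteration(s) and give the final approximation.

f(x) = x³ + 4x² + 5x + 5
x₀ = -3.13, x₁ = 0.15

Secant formula: x_{n+1} = x_n - f(x_n)(x_n - x_{n-1})/(f(x_n) - f(x_{n-1}))

Iteration 1:
  f(-3.130000) = -2.126697
  f(0.150000) = 5.843375
  x_2 = 0.150000 - 5.843375×(0.150000 - (-3.130000))/(5.843375 - (-2.126697))
       = -2.254780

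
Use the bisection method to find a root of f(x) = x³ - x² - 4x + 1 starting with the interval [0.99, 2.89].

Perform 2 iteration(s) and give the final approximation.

f(x) = x³ - x² - 4x + 1
Initial interval: [0.99, 2.89]

Iteration 1:
  c_1 = (0.990000 + 2.890000)/2 = 1.940000
  f(c_1) = f(1.940000) = -3.222216
  f(a) × f(c) ≥ 0, new interval: [1.940000, 2.890000]
Iteration 2:
  c_2 = (1.940000 + 2.890000)/2 = 2.415000
  f(c_2) = f(2.415000) = -0.407402
  f(a) × f(c) ≥ 0, new interval: [2.415000, 2.890000]

After 2 iteration(s), the approximation is c_2 = 2.415000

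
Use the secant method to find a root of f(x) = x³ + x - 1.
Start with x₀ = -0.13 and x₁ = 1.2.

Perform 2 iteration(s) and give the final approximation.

f(x) = x³ + x - 1
x₀ = -0.13, x₁ = 1.2

Secant formula: x_{n+1} = x_n - f(x_n)(x_n - x_{n-1})/(f(x_n) - f(x_{n-1}))

Iteration 1:
  f(-0.130000) = -1.132197
  f(1.200000) = 1.928000
  x_2 = 1.200000 - 1.928000×(1.200000 - (-0.130000))/(1.928000 - (-1.132197))
       = 0.362067
Iteration 2:
  f(1.200000) = 1.928000
  f(0.362067) = -0.590469
  x_3 = 0.362067 - (-0.590469)×(0.362067 - 1.200000)/(-0.590469 - 1.928000)
       = 0.558525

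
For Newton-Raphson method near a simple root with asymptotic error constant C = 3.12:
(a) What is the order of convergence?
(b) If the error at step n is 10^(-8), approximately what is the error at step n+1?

(a) Newton-Raphson has quadratic (order 2) convergence near simple roots.
    This means |e_{n+1}| ≈ C|e_n|².

(b) With |e_n| = 10^(-8) and C = 3.12:
    |e_{n+1}| ≈ 3.12 × (10^(-8))² = 3.12 × 10^(-16)

(a) 2 (quadratic); (b) |e_{n+1}| ≈ 3.120e-16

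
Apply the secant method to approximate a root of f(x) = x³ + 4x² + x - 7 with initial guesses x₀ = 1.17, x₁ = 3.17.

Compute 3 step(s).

f(x) = x³ + 4x² + x - 7
x₀ = 1.17, x₁ = 3.17

Secant formula: x_{n+1} = x_n - f(x_n)(x_n - x_{n-1})/(f(x_n) - f(x_{n-1}))

Iteration 1:
  f(1.170000) = 1.247213
  f(3.170000) = 68.220613
  x_2 = 3.170000 - 68.220613×(3.170000 - 1.170000)/(68.220613 - 1.247213)
       = 1.132755
Iteration 2:
  f(3.170000) = 68.220613
  f(1.132755) = 0.718767
  x_3 = 1.132755 - 0.718767×(1.132755 - 3.170000)/(0.718767 - 68.220613)
       = 1.111062
Iteration 3:
  f(1.132755) = 0.718767
  f(1.111062) = 0.420460
  x_4 = 1.111062 - 0.420460×(1.111062 - 1.132755)/(0.420460 - 0.718767)
       = 1.080486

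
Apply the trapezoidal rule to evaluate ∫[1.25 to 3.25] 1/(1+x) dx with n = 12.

f(x) = 1/(1+x)
a = 1.25, b = 3.25, n = 12
h = (b - a)/n = 0.166667

Trapezoidal rule: (h/2)[f(x₀) + 2f(x₁) + 2f(x₂) + ... + f(xₙ)]

x_0 = 1.2500, f(x_0) = 0.444444, coefficient = 1
x_1 = 1.4167, f(x_1) = 0.413793, coefficient = 2
x_2 = 1.5833, f(x_2) = 0.387097, coefficient = 2
x_3 = 1.7500, f(x_3) = 0.363636, coefficient = 2
x_4 = 1.9167, f(x_4) = 0.342857, coefficient = 2
x_5 = 2.0833, f(x_5) = 0.324324, coefficient = 2
x_6 = 2.2500, f(x_6) = 0.307692, coefficient = 2
x_7 = 2.4167, f(x_7) = 0.292683, coefficient = 2
x_8 = 2.5833, f(x_8) = 0.279070, coefficient = 2
x_9 = 2.7500, f(x_9) = 0.266667, coefficient = 2
x_10 = 2.9167, f(x_10) = 0.255319, coefficient = 2
x_11 = 3.0833, f(x_11) = 0.244898, coefficient = 2
x_12 = 3.2500, f(x_12) = 0.235294, coefficient = 1

I ≈ (0.166667/2) × 7.635812 = 0.636318
Exact value: 0.635989
Error: 0.000329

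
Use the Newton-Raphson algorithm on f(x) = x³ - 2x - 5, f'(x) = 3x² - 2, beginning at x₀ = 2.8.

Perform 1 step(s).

f(x) = x³ - 2x - 5
f'(x) = 3x² - 2
x₀ = 2.8

Newton-Raphson formula: x_{n+1} = x_n - f(x_n)/f'(x_n)

Iteration 1:
  f(2.800000) = 11.352000
  f'(2.800000) = 21.520000
  x_1 = 2.800000 - 11.352000/21.520000 = 2.272491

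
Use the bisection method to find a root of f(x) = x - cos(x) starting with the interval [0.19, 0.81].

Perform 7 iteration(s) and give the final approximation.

f(x) = x - cos(x)
Initial interval: [0.19, 0.81]

Iteration 1:
  c_1 = (0.190000 + 0.810000)/2 = 0.500000
  f(c_1) = f(0.500000) = -0.377583
  f(a) × f(c) ≥ 0, new interval: [0.500000, 0.810000]
Iteration 2:
  c_2 = (0.500000 + 0.810000)/2 = 0.655000
  f(c_2) = f(0.655000) = -0.138048
  f(a) × f(c) ≥ 0, new interval: [0.655000, 0.810000]
Iteration 3:
  c_3 = (0.655000 + 0.810000)/2 = 0.732500
  f(c_3) = f(0.732500) = -0.011005
  f(a) × f(c) ≥ 0, new interval: [0.732500, 0.810000]
Iteration 4:
  c_4 = (0.732500 + 0.810000)/2 = 0.771250
  f(c_4) = f(0.771250) = 0.054210
  f(a) × f(c) < 0, new interval: [0.732500, 0.771250]
Iteration 5:
  c_5 = (0.732500 + 0.771250)/2 = 0.751875
  f(c_5) = f(0.751875) = 0.021465
  f(a) × f(c) < 0, new interval: [0.732500, 0.751875]
Iteration 6:
  c_6 = (0.732500 + 0.751875)/2 = 0.742188
  f(c_6) = f(0.742188) = 0.005196
  f(a) × f(c) < 0, new interval: [0.732500, 0.742188]
Iteration 7:
  c_7 = (0.732500 + 0.742188)/2 = 0.737344
  f(c_7) = f(0.737344) = -0.002913
  f(a) × f(c) ≥ 0, new interval: [0.737344, 0.742188]

After 7 iteration(s), the approximation is c_7 = 0.737344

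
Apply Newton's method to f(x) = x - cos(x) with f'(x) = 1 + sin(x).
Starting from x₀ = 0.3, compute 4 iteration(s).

f(x) = x - cos(x)
f'(x) = 1 + sin(x)
x₀ = 0.3

Newton-Raphson formula: x_{n+1} = x_n - f(x_n)/f'(x_n)

Iteration 1:
  f(0.300000) = -0.655336
  f'(0.300000) = 1.295520
  x_1 = 0.300000 - (-0.655336)/1.295520 = 0.805848
Iteration 2:
  f(0.805848) = 0.113349
  f'(0.805848) = 1.721418
  x_2 = 0.805848 - 0.113349/1.721418 = 0.740002
Iteration 3:
  f(0.740002) = 0.001535
  f'(0.740002) = 1.674289
  x_3 = 0.740002 - 0.001535/1.674289 = 0.739085
Iteration 4:
  f(0.739085) = 0.000000
  f'(0.739085) = 1.673612
  x_4 = 0.739085 - 0.000000/1.673612 = 0.739085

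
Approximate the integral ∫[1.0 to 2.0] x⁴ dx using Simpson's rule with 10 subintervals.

f(x) = x⁴
a = 1.0, b = 2.0, n = 10
h = (b - a)/n = 0.100000

Simpson's rule: (h/3)[f(x₀) + 4f(x₁) + 2f(x₂) + ... + f(xₙ)]

x_0 = 1.0000, f(x_0) = 1.000000, coefficient = 1
x_1 = 1.1000, f(x_1) = 1.464100, coefficient = 4
x_2 = 1.2000, f(x_2) = 2.073600, coefficient = 2
x_3 = 1.3000, f(x_3) = 2.856100, coefficient = 4
x_4 = 1.4000, f(x_4) = 3.841600, coefficient = 2
x_5 = 1.5000, f(x_5) = 5.062500, coefficient = 4
x_6 = 1.6000, f(x_6) = 6.553600, coefficient = 2
x_7 = 1.7000, f(x_7) = 8.352100, coefficient = 4
x_8 = 1.8000, f(x_8) = 10.497600, coefficient = 2
x_9 = 1.9000, f(x_9) = 13.032100, coefficient = 4
x_10 = 2.0000, f(x_10) = 16.000000, coefficient = 1

I ≈ (0.100000/3) × 186.000400 = 6.200013
Exact value: 6.200000
Error: 0.000013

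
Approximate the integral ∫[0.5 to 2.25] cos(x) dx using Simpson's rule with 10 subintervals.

f(x) = cos(x)
a = 0.5, b = 2.25, n = 10
h = (b - a)/n = 0.175000

Simpson's rule: (h/3)[f(x₀) + 4f(x₁) + 2f(x₂) + ... + f(xₙ)]

x_0 = 0.5000, f(x_0) = 0.877583, coefficient = 1
x_1 = 0.6750, f(x_1) = 0.780707, coefficient = 4
x_2 = 0.8500, f(x_2) = 0.659983, coefficient = 2
x_3 = 1.0250, f(x_3) = 0.519099, coefficient = 4
x_4 = 1.2000, f(x_4) = 0.362358, coefficient = 2
x_5 = 1.3750, f(x_5) = 0.194548, coefficient = 4
x_6 = 1.5500, f(x_6) = 0.020795, coefficient = 2
x_7 = 1.7250, f(x_7) = -0.153593, coefficient = 4
x_8 = 1.9000, f(x_8) = -0.323290, coefficient = 2
x_9 = 2.0750, f(x_9) = -0.483110, coefficient = 4
x_10 = 2.2500, f(x_10) = -0.628174, coefficient = 1

I ≈ (0.175000/3) × 5.119701 = 0.298649
Exact value: 0.298648
Error: 0.000002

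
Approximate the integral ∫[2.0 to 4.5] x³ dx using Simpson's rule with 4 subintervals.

f(x) = x³
a = 2.0, b = 4.5, n = 4
h = (b - a)/n = 0.625000

Simpson's rule: (h/3)[f(x₀) + 4f(x₁) + 2f(x₂) + ... + f(xₙ)]

x_0 = 2.0000, f(x_0) = 8.000000, coefficient = 1
x_1 = 2.6250, f(x_1) = 18.087891, coefficient = 4
x_2 = 3.2500, f(x_2) = 34.328125, coefficient = 2
x_3 = 3.8750, f(x_3) = 58.185547, coefficient = 4
x_4 = 4.5000, f(x_4) = 91.125000, coefficient = 1

I ≈ (0.625000/3) × 472.875000 = 98.515625
Exact value: 98.515625
Error: 0.000000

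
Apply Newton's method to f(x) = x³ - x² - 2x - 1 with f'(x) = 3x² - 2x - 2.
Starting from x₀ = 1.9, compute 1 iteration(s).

f(x) = x³ - x² - 2x - 1
f'(x) = 3x² - 2x - 2
x₀ = 1.9

Newton-Raphson formula: x_{n+1} = x_n - f(x_n)/f'(x_n)

Iteration 1:
  f(1.900000) = -1.551000
  f'(1.900000) = 5.030000
  x_1 = 1.900000 - (-1.551000)/5.030000 = 2.208350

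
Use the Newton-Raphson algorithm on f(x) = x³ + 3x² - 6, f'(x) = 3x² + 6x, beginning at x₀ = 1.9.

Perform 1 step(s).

f(x) = x³ + 3x² - 6
f'(x) = 3x² + 6x
x₀ = 1.9

Newton-Raphson formula: x_{n+1} = x_n - f(x_n)/f'(x_n)

Iteration 1:
  f(1.900000) = 11.689000
  f'(1.900000) = 22.230000
  x_1 = 1.900000 - 11.689000/22.230000 = 1.374179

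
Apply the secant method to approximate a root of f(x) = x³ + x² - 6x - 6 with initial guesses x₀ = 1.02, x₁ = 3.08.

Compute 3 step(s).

f(x) = x³ + x² - 6x - 6
x₀ = 1.02, x₁ = 3.08

Secant formula: x_{n+1} = x_n - f(x_n)(x_n - x_{n-1})/(f(x_n) - f(x_{n-1}))

Iteration 1:
  f(1.020000) = -10.018392
  f(3.080000) = 14.224512
  x_2 = 3.080000 - 14.224512×(3.080000 - 1.020000)/(14.224512 - (-10.018392))
       = 1.871296
Iteration 2:
  f(3.080000) = 14.224512
  f(1.871296) = -7.173219
  x_3 = 1.871296 - (-7.173219)×(1.871296 - 3.080000)/(-7.173219 - 14.224512)
       = 2.276493
Iteration 3:
  f(1.871296) = -7.173219
  f(2.276493) = -2.678793
  x_4 = 2.276493 - (-2.678793)×(2.276493 - 1.871296)/(-2.678793 - (-7.173219))
       = 2.518001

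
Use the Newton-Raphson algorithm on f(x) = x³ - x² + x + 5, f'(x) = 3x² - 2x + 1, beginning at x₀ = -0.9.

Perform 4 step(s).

f(x) = x³ - x² + x + 5
f'(x) = 3x² - 2x + 1
x₀ = -0.9

Newton-Raphson formula: x_{n+1} = x_n - f(x_n)/f'(x_n)

Iteration 1:
  f(-0.900000) = 2.561000
  f'(-0.900000) = 5.230000
  x_1 = -0.900000 - 2.561000/5.230000 = -1.389675
Iteration 2:
  f(-1.389675) = -1.004607
  f'(-1.389675) = 9.572939
  x_2 = -1.389675 - (-1.004607)/9.572939 = -1.284733
Iteration 3:
  f(-1.284733) = -0.055770
  f'(-1.284733) = 8.521079
  x_3 = -1.284733 - (-0.055770)/8.521079 = -1.278188
Iteration 4:
  f(-1.278188) = -0.000208
  f'(-1.278188) = 8.457666
  x_4 = -1.278188 - (-0.000208)/8.457666 = -1.278163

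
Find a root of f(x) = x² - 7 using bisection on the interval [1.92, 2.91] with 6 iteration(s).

f(x) = x² - 7
Initial interval: [1.92, 2.91]

Iteration 1:
  c_1 = (1.920000 + 2.910000)/2 = 2.415000
  f(c_1) = f(2.415000) = -1.167775
  f(a) × f(c) ≥ 0, new interval: [2.415000, 2.910000]
Iteration 2:
  c_2 = (2.415000 + 2.910000)/2 = 2.662500
  f(c_2) = f(2.662500) = 0.088906
  f(a) × f(c) < 0, new interval: [2.415000, 2.662500]
Iteration 3:
  c_3 = (2.415000 + 2.662500)/2 = 2.538750
  f(c_3) = f(2.538750) = -0.554748
  f(a) × f(c) ≥ 0, new interval: [2.538750, 2.662500]
Iteration 4:
  c_4 = (2.538750 + 2.662500)/2 = 2.600625
  f(c_4) = f(2.600625) = -0.236750
  f(a) × f(c) ≥ 0, new interval: [2.600625, 2.662500]
Iteration 5:
  c_5 = (2.600625 + 2.662500)/2 = 2.631563
  f(c_5) = f(2.631563) = -0.074879
  f(a) × f(c) ≥ 0, new interval: [2.631563, 2.662500]
Iteration 6:
  c_6 = (2.631563 + 2.662500)/2 = 2.647031
  f(c_6) = f(2.647031) = 0.006774
  f(a) × f(c) < 0, new interval: [2.631563, 2.647031]

After 6 iteration(s), the approximation is c_6 = 2.647031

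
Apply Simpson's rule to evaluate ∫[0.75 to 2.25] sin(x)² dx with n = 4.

f(x) = sin(x)²
a = 0.75, b = 2.25, n = 4
h = (b - a)/n = 0.375000

Simpson's rule: (h/3)[f(x₀) + 4f(x₁) + 2f(x₂) + ... + f(xₙ)]

x_0 = 0.7500, f(x_0) = 0.464631, coefficient = 1
x_1 = 1.1250, f(x_1) = 0.814087, coefficient = 4
x_2 = 1.5000, f(x_2) = 0.994996, coefficient = 2
x_3 = 1.8750, f(x_3) = 0.910280, coefficient = 4
x_4 = 2.2500, f(x_4) = 0.605398, coefficient = 1

I ≈ (0.375000/3) × 9.957488 = 1.244686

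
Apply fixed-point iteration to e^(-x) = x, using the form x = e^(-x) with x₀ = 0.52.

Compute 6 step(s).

Equation: e^(-x) = x
Fixed-point form: x = e^(-x)
x₀ = 0.52

x_1 = g(0.520000) = 0.594521
x_2 = g(0.594521) = 0.551827
x_3 = g(0.551827) = 0.575897
x_4 = g(0.575897) = 0.562201
x_5 = g(0.562201) = 0.569953
x_6 = g(0.569953) = 0.565552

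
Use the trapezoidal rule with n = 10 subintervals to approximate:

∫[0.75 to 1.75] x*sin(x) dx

f(x) = x*sin(x)
a = 0.75, b = 1.75, n = 10
h = (b - a)/n = 0.100000

Trapezoidal rule: (h/2)[f(x₀) + 2f(x₁) + 2f(x₂) + ... + f(xₙ)]

x_0 = 0.7500, f(x_0) = 0.511229, coefficient = 1
x_1 = 0.8500, f(x_1) = 0.638588, coefficient = 2
x_2 = 0.9500, f(x_2) = 0.772745, coefficient = 2
x_3 = 1.0500, f(x_3) = 0.910794, coefficient = 2
x_4 = 1.1500, f(x_4) = 1.049679, coefficient = 2
x_5 = 1.2500, f(x_5) = 1.186231, coefficient = 2
x_6 = 1.3500, f(x_6) = 1.317227, coefficient = 2
x_7 = 1.4500, f(x_7) = 1.439434, coefficient = 2
x_8 = 1.5500, f(x_8) = 1.549665, coefficient = 2
x_9 = 1.6500, f(x_9) = 1.644827, coefficient = 2
x_10 = 1.7500, f(x_10) = 1.721975, coefficient = 1

I ≈ (0.100000/2) × 23.251583 = 1.162579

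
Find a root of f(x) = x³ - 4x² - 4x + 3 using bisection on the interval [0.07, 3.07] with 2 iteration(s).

f(x) = x³ - 4x² - 4x + 3
Initial interval: [0.07, 3.07]

Iteration 1:
  c_1 = (0.070000 + 3.070000)/2 = 1.570000
  f(c_1) = f(1.570000) = -9.269707
  f(a) × f(c) < 0, new interval: [0.070000, 1.570000]
Iteration 2:
  c_2 = (0.070000 + 1.570000)/2 = 0.820000
  f(c_2) = f(0.820000) = -2.418232
  f(a) × f(c) < 0, new interval: [0.070000, 0.820000]

After 2 iteration(s), the approximation is c_2 = 0.820000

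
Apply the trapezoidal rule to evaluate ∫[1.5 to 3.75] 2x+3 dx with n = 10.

f(x) = 2x+3
a = 1.5, b = 3.75, n = 10
h = (b - a)/n = 0.225000

Trapezoidal rule: (h/2)[f(x₀) + 2f(x₁) + 2f(x₂) + ... + f(xₙ)]

x_0 = 1.5000, f(x_0) = 6.000000, coefficient = 1
x_1 = 1.7250, f(x_1) = 6.450000, coefficient = 2
x_2 = 1.9500, f(x_2) = 6.900000, coefficient = 2
x_3 = 2.1750, f(x_3) = 7.350000, coefficient = 2
x_4 = 2.4000, f(x_4) = 7.800000, coefficient = 2
x_5 = 2.6250, f(x_5) = 8.250000, coefficient = 2
x_6 = 2.8500, f(x_6) = 8.700000, coefficient = 2
x_7 = 3.0750, f(x_7) = 9.150000, coefficient = 2
x_8 = 3.3000, f(x_8) = 9.600000, coefficient = 2
x_9 = 3.5250, f(x_9) = 10.050000, coefficient = 2
x_10 = 3.7500, f(x_10) = 10.500000, coefficient = 1

I ≈ (0.225000/2) × 165.000000 = 18.562500
Exact value: 18.562500
Error: 0.000000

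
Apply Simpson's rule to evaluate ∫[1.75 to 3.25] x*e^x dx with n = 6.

f(x) = x*e^x
a = 1.75, b = 3.25, n = 6
h = (b - a)/n = 0.250000

Simpson's rule: (h/3)[f(x₀) + 4f(x₁) + 2f(x₂) + ... + f(xₙ)]

x_0 = 1.7500, f(x_0) = 10.070555, coefficient = 1
x_1 = 2.0000, f(x_1) = 14.778112, coefficient = 4
x_2 = 2.2500, f(x_2) = 21.347406, coefficient = 2
x_3 = 2.5000, f(x_3) = 30.456235, coefficient = 4
x_4 = 2.7500, f(x_4) = 43.017238, coefficient = 2
x_5 = 3.0000, f(x_5) = 60.256611, coefficient = 4
x_6 = 3.2500, f(x_6) = 83.818605, coefficient = 1

I ≈ (0.250000/3) × 644.582278 = 53.715190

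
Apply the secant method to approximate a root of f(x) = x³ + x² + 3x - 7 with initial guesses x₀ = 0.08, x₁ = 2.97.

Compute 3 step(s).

f(x) = x³ + x² + 3x - 7
x₀ = 0.08, x₁ = 2.97

Secant formula: x_{n+1} = x_n - f(x_n)(x_n - x_{n-1})/(f(x_n) - f(x_{n-1}))

Iteration 1:
  f(0.080000) = -6.753088
  f(2.970000) = 36.928973
  x_2 = 2.970000 - 36.928973×(2.970000 - 0.080000)/(36.928973 - (-6.753088))
       = 0.526784
Iteration 2:
  f(2.970000) = 36.928973
  f(0.526784) = -4.995966
  x_3 = 0.526784 - (-4.995966)×(0.526784 - 2.970000)/(-4.995966 - 36.928973)
       = 0.817928
Iteration 3:
  f(0.526784) = -4.995966
  f(0.817928) = -3.330009
  x_4 = 0.817928 - (-3.330009)×(0.817928 - 0.526784)/(-3.330009 - (-4.995966))
       = 1.399885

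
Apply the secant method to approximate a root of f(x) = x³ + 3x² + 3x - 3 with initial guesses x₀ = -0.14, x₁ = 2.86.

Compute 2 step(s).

f(x) = x³ + 3x² + 3x - 3
x₀ = -0.14, x₁ = 2.86

Secant formula: x_{n+1} = x_n - f(x_n)(x_n - x_{n-1})/(f(x_n) - f(x_{n-1}))

Iteration 1:
  f(-0.140000) = -3.363944
  f(2.860000) = 53.512456
  x_2 = 2.860000 - 53.512456×(2.860000 - (-0.140000))/(53.512456 - (-3.363944))
       = 0.037434
Iteration 2:
  f(2.860000) = 53.512456
  f(0.037434) = -2.883440
  x_3 = 0.037434 - (-2.883440)×(0.037434 - 2.860000)/(-2.883440 - 53.512456)
       = 0.181748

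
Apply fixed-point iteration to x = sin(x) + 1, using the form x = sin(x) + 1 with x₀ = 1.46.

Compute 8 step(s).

Equation: x = sin(x) + 1
Fixed-point form: x = sin(x) + 1
x₀ = 1.46

x_1 = g(1.460000) = 1.993868
x_2 = g(1.993868) = 1.911832
x_3 = g(1.911832) = 1.942409
x_4 = g(1.942409) = 1.931743
x_5 = g(1.931743) = 1.935563
x_6 = g(1.935563) = 1.934207
x_7 = g(1.934207) = 1.934690
x_8 = g(1.934690) = 1.934518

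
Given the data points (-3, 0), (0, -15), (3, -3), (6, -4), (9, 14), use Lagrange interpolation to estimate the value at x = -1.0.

Lagrange interpolation formula:
P(x) = Σ yᵢ × Lᵢ(x)
where Lᵢ(x) = Π_{j≠i} (x - xⱼ)/(xᵢ - xⱼ)

L_0(-1.0) = (-1.0 - 0)/(-3 - 0) × (-1.0 - 3)/(-3 - 3) × (-1.0 - 6)/(-3 - 6) × (-1.0 - 9)/(-3 - 9) = 0.144033
L_1(-1.0) = (-1.0 - (-3))/(0 - (-3)) × (-1.0 - 3)/(0 - 3) × (-1.0 - 6)/(0 - 6) × (-1.0 - 9)/(0 - 9) = 1.152263
L_2(-1.0) = (-1.0 - (-3))/(3 - (-3)) × (-1.0 - 0)/(3 - 0) × (-1.0 - 6)/(3 - 6) × (-1.0 - 9)/(3 - 9) = -0.432099
L_3(-1.0) = (-1.0 - (-3))/(6 - (-3)) × (-1.0 - 0)/(6 - 0) × (-1.0 - 3)/(6 - 3) × (-1.0 - 9)/(6 - 9) = 0.164609
L_4(-1.0) = (-1.0 - (-3))/(9 - (-3)) × (-1.0 - 0)/(9 - 0) × (-1.0 - 3)/(9 - 3) × (-1.0 - 6)/(9 - 6) = -0.028807

P(-1.0) = 0×L_0(-1.0) + (-15)×L_1(-1.0) + (-3)×L_2(-1.0) + (-4)×L_3(-1.0) + 14×L_4(-1.0)
P(-1.0) = -17.049383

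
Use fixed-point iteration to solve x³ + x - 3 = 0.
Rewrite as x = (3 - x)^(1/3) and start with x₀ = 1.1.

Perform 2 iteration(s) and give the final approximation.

Equation: x³ + x - 3 = 0
Fixed-point form: x = (3 - x)^(1/3)
x₀ = 1.1

x_1 = g(1.100000) = 1.238562
x_2 = g(1.238562) = 1.207691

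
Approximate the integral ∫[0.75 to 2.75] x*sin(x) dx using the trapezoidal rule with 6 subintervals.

f(x) = x*sin(x)
a = 0.75, b = 2.75, n = 6
h = (b - a)/n = 0.333333

Trapezoidal rule: (h/2)[f(x₀) + 2f(x₁) + 2f(x₂) + ... + f(xₙ)]

x_0 = 0.7500, f(x_0) = 0.511229, coefficient = 1
x_1 = 1.0833, f(x_1) = 0.957151, coefficient = 2
x_2 = 1.4167, f(x_2) = 1.399873, coefficient = 2
x_3 = 1.7500, f(x_3) = 1.721975, coefficient = 2
x_4 = 2.0833, f(x_4) = 1.815632, coefficient = 2
x_5 = 2.4167, f(x_5) = 1.602443, coefficient = 2
x_6 = 2.7500, f(x_6) = 1.049568, coefficient = 1

I ≈ (0.333333/2) × 16.554945 = 2.759158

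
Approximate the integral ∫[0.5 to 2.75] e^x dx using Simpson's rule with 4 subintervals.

f(x) = e^x
a = 0.5, b = 2.75, n = 4
h = (b - a)/n = 0.562500

Simpson's rule: (h/3)[f(x₀) + 4f(x₁) + 2f(x₂) + ... + f(xₙ)]

x_0 = 0.5000, f(x_0) = 1.648721, coefficient = 1
x_1 = 1.0625, f(x_1) = 2.893596, coefficient = 4
x_2 = 1.6250, f(x_2) = 5.078419, coefficient = 2
x_3 = 2.1875, f(x_3) = 8.912903, coefficient = 4
x_4 = 2.7500, f(x_4) = 15.642632, coefficient = 1

I ≈ (0.562500/3) × 74.674187 = 14.001410
Exact value: 13.993911
Error: 0.007499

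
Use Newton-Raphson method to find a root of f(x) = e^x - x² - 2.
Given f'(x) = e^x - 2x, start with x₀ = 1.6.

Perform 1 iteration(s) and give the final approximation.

f(x) = e^x - x² - 2
f'(x) = e^x - 2x
x₀ = 1.6

Newton-Raphson formula: x_{n+1} = x_n - f(x_n)/f'(x_n)

Iteration 1:
  f(1.600000) = 0.393032
  f'(1.600000) = 1.753032
  x_1 = 1.600000 - 0.393032/1.753032 = 1.375799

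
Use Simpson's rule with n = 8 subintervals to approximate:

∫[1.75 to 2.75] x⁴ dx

f(x) = x⁴
a = 1.75, b = 2.75, n = 8
h = (b - a)/n = 0.125000

Simpson's rule: (h/3)[f(x₀) + 4f(x₁) + 2f(x₂) + ... + f(xₙ)]

x_0 = 1.7500, f(x_0) = 9.378906, coefficient = 1
x_1 = 1.8750, f(x_1) = 12.359619, coefficient = 4
x_2 = 2.0000, f(x_2) = 16.000000, coefficient = 2
x_3 = 2.1250, f(x_3) = 20.390869, coefficient = 4
x_4 = 2.2500, f(x_4) = 25.628906, coefficient = 2
x_5 = 2.3750, f(x_5) = 31.816650, coefficient = 4
x_6 = 2.5000, f(x_6) = 39.062500, coefficient = 2
x_7 = 2.6250, f(x_7) = 47.480713, coefficient = 4
x_8 = 2.7500, f(x_8) = 57.191406, coefficient = 1

I ≈ (0.125000/3) × 676.144531 = 28.172689
Exact value: 28.172656
Error: 0.000033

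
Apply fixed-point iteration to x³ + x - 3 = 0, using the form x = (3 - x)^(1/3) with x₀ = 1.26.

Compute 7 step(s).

Equation: x³ + x - 3 = 0
Fixed-point form: x = (3 - x)^(1/3)
x₀ = 1.26

x_1 = g(1.260000) = 1.202771
x_2 = g(1.202771) = 1.215816
x_3 = g(1.215816) = 1.212867
x_4 = g(1.212867) = 1.213535
x_5 = g(1.213535) = 1.213384
x_6 = g(1.213384) = 1.213418
x_7 = g(1.213418) = 1.213410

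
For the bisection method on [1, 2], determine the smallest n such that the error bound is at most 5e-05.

We need (b-a)/2^n ≤ 5e-05
(2 - 1)/2^n ≤ 5e-05
1/2^n ≤ 5e-05
2^n ≥ 20000
n ≥ log₂(20000) = 14.29
n ≥ 15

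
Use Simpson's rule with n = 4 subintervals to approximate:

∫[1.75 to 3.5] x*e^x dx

f(x) = x*e^x
a = 1.75, b = 3.5, n = 4
h = (b - a)/n = 0.437500

Simpson's rule: (h/3)[f(x₀) + 4f(x₁) + 2f(x₂) + ... + f(xₙ)]

x_0 = 1.7500, f(x_0) = 10.070555, coefficient = 1
x_1 = 2.1875, f(x_1) = 19.496975, coefficient = 4
x_2 = 2.6250, f(x_2) = 36.237007, coefficient = 2
x_3 = 3.0625, f(x_3) = 65.479137, coefficient = 4
x_4 = 3.5000, f(x_4) = 115.904082, coefficient = 1

I ≈ (0.437500/3) × 538.353101 = 78.509827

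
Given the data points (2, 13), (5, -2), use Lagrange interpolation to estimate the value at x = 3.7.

Lagrange interpolation formula:
P(x) = Σ yᵢ × Lᵢ(x)
where Lᵢ(x) = Π_{j≠i} (x - xⱼ)/(xᵢ - xⱼ)

L_0(3.7) = (3.7 - 5)/(2 - 5) = 0.433333
L_1(3.7) = (3.7 - 2)/(5 - 2) = 0.566667

P(3.7) = 13×L_0(3.7) + (-2)×L_1(3.7)
P(3.7) = 4.500000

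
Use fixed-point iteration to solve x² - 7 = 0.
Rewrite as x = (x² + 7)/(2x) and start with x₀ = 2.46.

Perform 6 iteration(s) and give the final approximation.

Equation: x² - 7 = 0
Fixed-point form: x = (x² + 7)/(2x)
x₀ = 2.46

x_1 = g(2.460000) = 2.652764
x_2 = g(2.652764) = 2.645761
x_3 = g(2.645761) = 2.645751
x_4 = g(2.645751) = 2.645751
x_5 = g(2.645751) = 2.645751
x_6 = g(2.645751) = 2.645751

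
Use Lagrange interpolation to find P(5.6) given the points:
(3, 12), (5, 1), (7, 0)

Lagrange interpolation formula:
P(x) = Σ yᵢ × Lᵢ(x)
where Lᵢ(x) = Π_{j≠i} (x - xⱼ)/(xᵢ - xⱼ)

L_0(5.6) = (5.6 - 5)/(3 - 5) × (5.6 - 7)/(3 - 7) = -0.105000
L_1(5.6) = (5.6 - 3)/(5 - 3) × (5.6 - 7)/(5 - 7) = 0.910000
L_2(5.6) = (5.6 - 3)/(7 - 3) × (5.6 - 5)/(7 - 5) = 0.195000

P(5.6) = 12×L_0(5.6) + 1×L_1(5.6) + 0×L_2(5.6)
P(5.6) = -0.350000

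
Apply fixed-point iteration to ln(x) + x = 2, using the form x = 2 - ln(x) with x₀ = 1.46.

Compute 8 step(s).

Equation: ln(x) + x = 2
Fixed-point form: x = 2 - ln(x)
x₀ = 1.46

x_1 = g(1.460000) = 1.621564
x_2 = g(1.621564) = 1.516609
x_3 = g(1.516609) = 1.583523
x_4 = g(1.583523) = 1.540348
x_5 = g(1.540348) = 1.567992
x_6 = g(1.567992) = 1.550204
x_7 = g(1.550204) = 1.561613
x_8 = g(1.561613) = 1.554281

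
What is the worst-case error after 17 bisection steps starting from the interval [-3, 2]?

Bisection error bound: |error| ≤ (b-a)/2^n
|error| ≤ (2 - (-3))/2^17 = 5/2^17
|error| ≤ 0.0000381470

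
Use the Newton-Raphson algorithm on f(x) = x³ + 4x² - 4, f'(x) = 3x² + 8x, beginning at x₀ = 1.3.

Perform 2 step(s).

f(x) = x³ + 4x² - 4
f'(x) = 3x² + 8x
x₀ = 1.3

Newton-Raphson formula: x_{n+1} = x_n - f(x_n)/f'(x_n)

Iteration 1:
  f(1.300000) = 4.957000
  f'(1.300000) = 15.470000
  x_1 = 1.300000 - 4.957000/15.470000 = 0.979573
Iteration 2:
  f(0.979573) = 0.778219
  f'(0.979573) = 10.715279
  x_2 = 0.979573 - 0.778219/10.715279 = 0.906946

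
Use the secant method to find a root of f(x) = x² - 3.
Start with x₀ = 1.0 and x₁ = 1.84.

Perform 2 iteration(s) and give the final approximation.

f(x) = x² - 3
x₀ = 1.0, x₁ = 1.84

Secant formula: x_{n+1} = x_n - f(x_n)(x_n - x_{n-1})/(f(x_n) - f(x_{n-1}))

Iteration 1:
  f(1.000000) = -2.000000
  f(1.840000) = 0.385600
  x_2 = 1.840000 - 0.385600×(1.840000 - 1.000000)/(0.385600 - (-2.000000))
       = 1.704225
Iteration 2:
  f(1.840000) = 0.385600
  f(1.704225) = -0.095616
  x_3 = 1.704225 - (-0.095616)×(1.704225 - 1.840000)/(-0.095616 - 0.385600)
       = 1.731203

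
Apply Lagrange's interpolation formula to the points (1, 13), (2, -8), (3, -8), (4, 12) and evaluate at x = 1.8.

Lagrange interpolation formula:
P(x) = Σ yᵢ × Lᵢ(x)
where Lᵢ(x) = Π_{j≠i} (x - xⱼ)/(xᵢ - xⱼ)

L_0(1.8) = (1.8 - 2)/(1 - 2) × (1.8 - 3)/(1 - 3) × (1.8 - 4)/(1 - 4) = 0.088000
L_1(1.8) = (1.8 - 1)/(2 - 1) × (1.8 - 3)/(2 - 3) × (1.8 - 4)/(2 - 4) = 1.056000
L_2(1.8) = (1.8 - 1)/(3 - 1) × (1.8 - 2)/(3 - 2) × (1.8 - 4)/(3 - 4) = -0.176000
L_3(1.8) = (1.8 - 1)/(4 - 1) × (1.8 - 2)/(4 - 2) × (1.8 - 3)/(4 - 3) = 0.032000

P(1.8) = 13×L_0(1.8) + (-8)×L_1(1.8) + (-8)×L_2(1.8) + 12×L_3(1.8)
P(1.8) = -5.512000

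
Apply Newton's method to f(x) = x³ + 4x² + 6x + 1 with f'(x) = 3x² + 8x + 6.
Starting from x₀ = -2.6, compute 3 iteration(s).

f(x) = x³ + 4x² + 6x + 1
f'(x) = 3x² + 8x + 6
x₀ = -2.6

Newton-Raphson formula: x_{n+1} = x_n - f(x_n)/f'(x_n)

Iteration 1:
  f(-2.600000) = -5.136000
  f'(-2.600000) = 5.480000
  x_1 = -2.600000 - (-5.136000)/5.480000 = -1.662774
Iteration 2:
  f(-1.662774) = -2.514641
  f'(-1.662774) = 0.992260
  x_2 = -1.662774 - (-2.514641)/0.992260 = 0.871483
Iteration 3:
  f(0.871483) = 9.928707
  f'(0.871483) = 15.250314
  x_3 = 0.871483 - 9.928707/15.250314 = 0.220434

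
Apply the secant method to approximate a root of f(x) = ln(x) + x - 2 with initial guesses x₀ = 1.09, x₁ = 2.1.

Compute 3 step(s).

f(x) = ln(x) + x - 2
x₀ = 1.09, x₁ = 2.1

Secant formula: x_{n+1} = x_n - f(x_n)(x_n - x_{n-1})/(f(x_n) - f(x_{n-1}))

Iteration 1:
  f(1.090000) = -0.823822
  f(2.100000) = 0.841937
  x_2 = 2.100000 - 0.841937×(2.100000 - 1.090000)/(0.841937 - (-0.823822))
       = 1.589508
Iteration 2:
  f(2.100000) = 0.841937
  f(1.589508) = 0.052933
  x_3 = 1.589508 - 0.052933×(1.589508 - 2.100000)/(0.052933 - 0.841937)
       = 1.555260
Iteration 3:
  f(1.589508) = 0.052933
  f(1.555260) = -0.003097
  x_4 = 1.555260 - (-0.003097)×(1.555260 - 1.589508)/(-0.003097 - 0.052933)
       = 1.557153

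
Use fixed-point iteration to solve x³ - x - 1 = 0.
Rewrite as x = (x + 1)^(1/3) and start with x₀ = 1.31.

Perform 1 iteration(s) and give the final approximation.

Equation: x³ - x - 1 = 0
Fixed-point form: x = (x + 1)^(1/3)
x₀ = 1.31

x_1 = g(1.310000) = 1.321916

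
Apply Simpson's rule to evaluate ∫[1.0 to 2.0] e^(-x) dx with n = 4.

f(x) = e^(-x)
a = 1.0, b = 2.0, n = 4
h = (b - a)/n = 0.250000

Simpson's rule: (h/3)[f(x₀) + 4f(x₁) + 2f(x₂) + ... + f(xₙ)]

x_0 = 1.0000, f(x_0) = 0.367879, coefficient = 1
x_1 = 1.2500, f(x_1) = 0.286505, coefficient = 4
x_2 = 1.5000, f(x_2) = 0.223130, coefficient = 2
x_3 = 1.7500, f(x_3) = 0.173774, coefficient = 4
x_4 = 2.0000, f(x_4) = 0.135335, coefficient = 1

I ≈ (0.250000/3) × 2.790590 = 0.232549
Exact value: 0.232544
Error: 0.000005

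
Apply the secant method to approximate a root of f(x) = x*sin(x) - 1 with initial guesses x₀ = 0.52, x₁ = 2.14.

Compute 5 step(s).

f(x) = x*sin(x) - 1
x₀ = 0.52, x₁ = 2.14

Secant formula: x_{n+1} = x_n - f(x_n)(x_n - x_{n-1})/(f(x_n) - f(x_{n-1}))

Iteration 1:
  f(0.520000) = -0.741622
  f(2.140000) = 0.802587
  x_2 = 2.140000 - 0.802587×(2.140000 - 0.520000)/(0.802587 - (-0.741622))
       = 1.298022
Iteration 2:
  f(2.140000) = 0.802587
  f(1.298022) = 0.250030
  x_3 = 1.298022 - 0.250030×(1.298022 - 2.140000)/(0.250030 - 0.802587)
       = 0.917030
Iteration 3:
  f(1.298022) = 0.250030
  f(0.917030) = -0.272063
  x_4 = 0.917030 - (-0.272063)×(0.917030 - 1.298022)/(-0.272063 - 0.250030)
       = 1.115565
Iteration 4:
  f(0.917030) = -0.272063
  f(1.115565) = 0.001955
  x_5 = 1.115565 - 0.001955×(1.115565 - 0.917030)/(0.001955 - (-0.272063))
       = 1.114148
Iteration 5:
  f(1.115565) = 0.001955
  f(1.114148) = -0.000012
  x_6 = 1.114148 - (-0.000012)×(1.114148 - 1.115565)/(-0.000012 - 0.001955)
       = 1.114157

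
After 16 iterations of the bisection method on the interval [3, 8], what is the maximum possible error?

Bisection error bound: |error| ≤ (b-a)/2^n
|error| ≤ (8 - 3)/2^16 = 5/2^16
|error| ≤ 0.0000762939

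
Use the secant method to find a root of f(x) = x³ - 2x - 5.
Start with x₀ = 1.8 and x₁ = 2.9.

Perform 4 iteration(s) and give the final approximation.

f(x) = x³ - 2x - 5
x₀ = 1.8, x₁ = 2.9

Secant formula: x_{n+1} = x_n - f(x_n)(x_n - x_{n-1})/(f(x_n) - f(x_{n-1}))

Iteration 1:
  f(1.800000) = -2.768000
  f(2.900000) = 13.589000
  x_2 = 2.900000 - 13.589000×(2.900000 - 1.800000)/(13.589000 - (-2.768000))
       = 1.986147
Iteration 2:
  f(2.900000) = 13.589000
  f(1.986147) = -1.137385
  x_3 = 1.986147 - (-1.137385)×(1.986147 - 2.900000)/(-1.137385 - 13.589000)
       = 2.056728
Iteration 3:
  f(1.986147) = -1.137385
  f(2.056728) = -0.413233
  x_4 = 2.056728 - (-0.413233)×(2.056728 - 1.986147)/(-0.413233 - (-1.137385))
       = 2.097004
Iteration 4:
  f(2.056728) = -0.413233
  f(2.097004) = 0.027414
  x_5 = 2.097004 - 0.027414×(2.097004 - 2.056728)/(0.027414 - (-0.413233))
       = 2.094498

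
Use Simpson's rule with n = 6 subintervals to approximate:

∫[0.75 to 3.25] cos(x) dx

f(x) = cos(x)
a = 0.75, b = 3.25, n = 6
h = (b - a)/n = 0.416667

Simpson's rule: (h/3)[f(x₀) + 4f(x₁) + 2f(x₂) + ... + f(xₙ)]

x_0 = 0.7500, f(x_0) = 0.731689, coefficient = 1
x_1 = 1.1667, f(x_1) = 0.393219, coefficient = 4
x_2 = 1.5833, f(x_2) = -0.012537, coefficient = 2
x_3 = 2.0000, f(x_3) = -0.416147, coefficient = 4
x_4 = 2.4167, f(x_4) = -0.748549, coefficient = 2
x_5 = 2.8333, f(x_5) = -0.952863, coefficient = 4
x_6 = 3.2500, f(x_6) = -0.994130, coefficient = 1

I ≈ (0.416667/3) × -5.687776 = -0.789969
Exact value: -0.789834
Error: 0.000135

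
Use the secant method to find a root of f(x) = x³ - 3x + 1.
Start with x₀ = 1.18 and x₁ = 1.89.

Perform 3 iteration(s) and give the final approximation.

f(x) = x³ - 3x + 1
x₀ = 1.18, x₁ = 1.89

Secant formula: x_{n+1} = x_n - f(x_n)(x_n - x_{n-1})/(f(x_n) - f(x_{n-1}))

Iteration 1:
  f(1.180000) = -0.896968
  f(1.890000) = 2.081269
  x_2 = 1.890000 - 2.081269×(1.890000 - 1.180000)/(2.081269 - (-0.896968))
       = 1.393834
Iteration 2:
  f(1.890000) = 2.081269
  f(1.393834) = -0.473600
  x_3 = 1.393834 - (-0.473600)×(1.393834 - 1.890000)/(-0.473600 - 2.081269)
       = 1.485809
Iteration 3:
  f(1.393834) = -0.473600
  f(1.485809) = -0.177314
  x_4 = 1.485809 - (-0.177314)×(1.485809 - 1.393834)/(-0.177314 - (-0.473600))
       = 1.540852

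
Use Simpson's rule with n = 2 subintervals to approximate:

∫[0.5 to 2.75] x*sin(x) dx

f(x) = x*sin(x)
a = 0.5, b = 2.75, n = 2
h = (b - a)/n = 1.125000

Simpson's rule: (h/3)[f(x₀) + 4f(x₁) + 2f(x₂) + ... + f(xₙ)]

x_0 = 0.5000, f(x_0) = 0.239713, coefficient = 1
x_1 = 1.6250, f(x_1) = 1.622613, coefficient = 4
x_2 = 2.7500, f(x_2) = 1.049568, coefficient = 1

I ≈ (1.125000/3) × 7.779734 = 2.917400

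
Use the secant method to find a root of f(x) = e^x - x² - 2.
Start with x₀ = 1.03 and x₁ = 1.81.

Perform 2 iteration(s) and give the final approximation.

f(x) = e^x - x² - 2
x₀ = 1.03, x₁ = 1.81

Secant formula: x_{n+1} = x_n - f(x_n)(x_n - x_{n-1})/(f(x_n) - f(x_{n-1}))

Iteration 1:
  f(1.030000) = -0.259834
  f(1.810000) = 0.834347
  x_2 = 1.810000 - 0.834347×(1.810000 - 1.030000)/(0.834347 - (-0.259834))
       = 1.215226
Iteration 2:
  f(1.810000) = 0.834347
  f(1.215226) = -0.105719
  x_3 = 1.215226 - (-0.105719)×(1.215226 - 1.810000)/(-0.105719 - 0.834347)
       = 1.282113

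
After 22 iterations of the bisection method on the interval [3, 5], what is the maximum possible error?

Bisection error bound: |error| ≤ (b-a)/2^n
|error| ≤ (5 - 3)/2^22 = 2/2^22
|error| ≤ 0.0000004768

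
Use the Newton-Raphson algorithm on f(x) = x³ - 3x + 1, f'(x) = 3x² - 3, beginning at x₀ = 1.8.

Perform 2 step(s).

f(x) = x³ - 3x + 1
f'(x) = 3x² - 3
x₀ = 1.8

Newton-Raphson formula: x_{n+1} = x_n - f(x_n)/f'(x_n)

Iteration 1:
  f(1.800000) = 1.432000
  f'(1.800000) = 6.720000
  x_1 = 1.800000 - 1.432000/6.720000 = 1.586905
Iteration 2:
  f(1.586905) = 0.235535
  f'(1.586905) = 4.554800
  x_2 = 1.586905 - 0.235535/4.554800 = 1.535193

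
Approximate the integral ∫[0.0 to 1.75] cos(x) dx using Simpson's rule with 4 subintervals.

f(x) = cos(x)
a = 0.0, b = 1.75, n = 4
h = (b - a)/n = 0.437500

Simpson's rule: (h/3)[f(x₀) + 4f(x₁) + 2f(x₂) + ... + f(xₙ)]

x_0 = 0.0000, f(x_0) = 1.000000, coefficient = 1
x_1 = 0.4375, f(x_1) = 0.905814, coefficient = 4
x_2 = 0.8750, f(x_2) = 0.640997, coefficient = 2
x_3 = 1.3125, f(x_3) = 0.255434, coefficient = 4
x_4 = 1.7500, f(x_4) = -0.178246, coefficient = 1

I ≈ (0.437500/3) × 6.748737 = 0.984191
Exact value: 0.983986
Error: 0.000205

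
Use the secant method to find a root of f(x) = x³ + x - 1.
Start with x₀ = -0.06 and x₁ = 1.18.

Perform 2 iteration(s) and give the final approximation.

f(x) = x³ + x - 1
x₀ = -0.06, x₁ = 1.18

Secant formula: x_{n+1} = x_n - f(x_n)(x_n - x_{n-1})/(f(x_n) - f(x_{n-1}))

Iteration 1:
  f(-0.060000) = -1.060216
  f(1.180000) = 1.823032
  x_2 = 1.180000 - 1.823032×(1.180000 - (-0.060000))/(1.823032 - (-1.060216))
       = 0.395968
Iteration 2:
  f(1.180000) = 1.823032
  f(0.395968) = -0.541948
  x_3 = 0.395968 - (-0.541948)×(0.395968 - 1.180000)/(-0.541948 - 1.823032)
       = 0.575633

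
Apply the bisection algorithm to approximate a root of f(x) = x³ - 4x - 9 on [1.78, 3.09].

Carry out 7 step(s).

f(x) = x³ - 4x - 9
Initial interval: [1.78, 3.09]

Iteration 1:
  c_1 = (1.780000 + 3.090000)/2 = 2.435000
  f(c_1) = f(2.435000) = -4.302337
  f(a) × f(c) ≥ 0, new interval: [2.435000, 3.090000]
Iteration 2:
  c_2 = (2.435000 + 3.090000)/2 = 2.762500
  f(c_2) = f(2.762500) = 1.031760
  f(a) × f(c) < 0, new interval: [2.435000, 2.762500]
Iteration 3:
  c_3 = (2.435000 + 2.762500)/2 = 2.598750
  f(c_3) = f(2.598750) = -1.844338
  f(a) × f(c) ≥ 0, new interval: [2.598750, 2.762500]
Iteration 4:
  c_4 = (2.598750 + 2.762500)/2 = 2.680625
  f(c_4) = f(2.680625) = -0.460198
  f(a) × f(c) ≥ 0, new interval: [2.680625, 2.762500]
Iteration 5:
  c_5 = (2.680625 + 2.762500)/2 = 2.721563
  f(c_5) = f(2.721563) = 0.272098
  f(a) × f(c) < 0, new interval: [2.680625, 2.721563]
Iteration 6:
  c_6 = (2.680625 + 2.721563)/2 = 2.701094
  f(c_6) = f(2.701094) = -0.097445
  f(a) × f(c) ≥ 0, new interval: [2.701094, 2.721563]
Iteration 7:
  c_7 = (2.701094 + 2.721563)/2 = 2.711328
  f(c_7) = f(2.711328) = 0.086474
  f(a) × f(c) < 0, new interval: [2.701094, 2.711328]

After 7 iteration(s), the approximation is c_7 = 2.711328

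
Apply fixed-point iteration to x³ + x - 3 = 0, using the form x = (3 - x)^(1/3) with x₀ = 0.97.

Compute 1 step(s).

Equation: x³ + x - 3 = 0
Fixed-point form: x = (3 - x)^(1/3)
x₀ = 0.97

x_1 = g(0.970000) = 1.266189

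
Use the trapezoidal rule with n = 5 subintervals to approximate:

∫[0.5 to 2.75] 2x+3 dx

f(x) = 2x+3
a = 0.5, b = 2.75, n = 5
h = (b - a)/n = 0.450000

Trapezoidal rule: (h/2)[f(x₀) + 2f(x₁) + 2f(x₂) + ... + f(xₙ)]

x_0 = 0.5000, f(x_0) = 4.000000, coefficient = 1
x_1 = 0.9500, f(x_1) = 4.900000, coefficient = 2
x_2 = 1.4000, f(x_2) = 5.800000, coefficient = 2
x_3 = 1.8500, f(x_3) = 6.700000, coefficient = 2
x_4 = 2.3000, f(x_4) = 7.600000, coefficient = 2
x_5 = 2.7500, f(x_5) = 8.500000, coefficient = 1

I ≈ (0.450000/2) × 62.500000 = 14.062500
Exact value: 14.062500
Error: 0.000000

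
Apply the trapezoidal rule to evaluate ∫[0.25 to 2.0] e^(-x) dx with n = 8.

f(x) = e^(-x)
a = 0.25, b = 2.0, n = 8
h = (b - a)/n = 0.218750

Trapezoidal rule: (h/2)[f(x₀) + 2f(x₁) + 2f(x₂) + ... + f(xₙ)]

x_0 = 0.2500, f(x_0) = 0.778801, coefficient = 1
x_1 = 0.4688, f(x_1) = 0.625784, coefficient = 2
x_2 = 0.6875, f(x_2) = 0.502832, coefficient = 2
x_3 = 0.9062, f(x_3) = 0.404037, coefficient = 2
x_4 = 1.1250, f(x_4) = 0.324652, coefficient = 2
x_5 = 1.3438, f(x_5) = 0.260866, coefficient = 2
x_6 = 1.5625, f(x_6) = 0.209611, coefficient = 2
x_7 = 1.7812, f(x_7) = 0.168427, coefficient = 2
x_8 = 2.0000, f(x_8) = 0.135335, coefficient = 1

I ≈ (0.218750/2) × 5.906554 = 0.646029
Exact value: 0.643465
Error: 0.002564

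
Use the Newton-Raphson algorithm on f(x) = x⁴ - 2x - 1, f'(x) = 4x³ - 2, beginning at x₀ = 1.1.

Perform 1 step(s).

f(x) = x⁴ - 2x - 1
f'(x) = 4x³ - 2
x₀ = 1.1

Newton-Raphson formula: x_{n+1} = x_n - f(x_n)/f'(x_n)

Iteration 1:
  f(1.100000) = -1.735900
  f'(1.100000) = 3.324000
  x_1 = 1.100000 - (-1.735900)/3.324000 = 1.622232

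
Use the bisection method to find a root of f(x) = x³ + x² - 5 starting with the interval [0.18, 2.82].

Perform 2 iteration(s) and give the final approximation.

f(x) = x³ + x² - 5
Initial interval: [0.18, 2.82]

Iteration 1:
  c_1 = (0.180000 + 2.820000)/2 = 1.500000
  f(c_1) = f(1.500000) = 0.625000
  f(a) × f(c) < 0, new interval: [0.180000, 1.500000]
Iteration 2:
  c_2 = (0.180000 + 1.500000)/2 = 0.840000
  f(c_2) = f(0.840000) = -3.701696
  f(a) × f(c) ≥ 0, new interval: [0.840000, 1.500000]

After 2 iteration(s), the approximation is c_2 = 0.840000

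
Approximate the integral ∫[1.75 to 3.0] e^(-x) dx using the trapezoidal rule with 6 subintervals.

f(x) = e^(-x)
a = 1.75, b = 3.0, n = 6
h = (b - a)/n = 0.208333

Trapezoidal rule: (h/2)[f(x₀) + 2f(x₁) + 2f(x₂) + ... + f(xₙ)]

x_0 = 1.7500, f(x_0) = 0.173774, coefficient = 1
x_1 = 1.9583, f(x_1) = 0.141093, coefficient = 2
x_2 = 2.1667, f(x_2) = 0.114559, coefficient = 2
x_3 = 2.3750, f(x_3) = 0.093014, coefficient = 2
x_4 = 2.5833, f(x_4) = 0.075522, coefficient = 2
x_5 = 2.7917, f(x_5) = 0.061319, coefficient = 2
x_6 = 3.0000, f(x_6) = 0.049787, coefficient = 1

I ≈ (0.208333/2) × 1.194576 = 0.124435
Exact value: 0.123987
Error: 0.000448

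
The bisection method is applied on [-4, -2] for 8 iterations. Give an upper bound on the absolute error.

Bisection error bound: |error| ≤ (b-a)/2^n
|error| ≤ (-2 - (-4))/2^8 = 2/2^8
|error| ≤ 0.0078125000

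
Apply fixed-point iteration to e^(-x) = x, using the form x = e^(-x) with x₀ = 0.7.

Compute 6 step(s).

Equation: e^(-x) = x
Fixed-point form: x = e^(-x)
x₀ = 0.7

x_1 = g(0.700000) = 0.496585
x_2 = g(0.496585) = 0.608605
x_3 = g(0.608605) = 0.544109
x_4 = g(0.544109) = 0.580359
x_5 = g(0.580359) = 0.559698
x_6 = g(0.559698) = 0.571382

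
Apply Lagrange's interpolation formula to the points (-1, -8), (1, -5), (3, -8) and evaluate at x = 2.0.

Lagrange interpolation formula:
P(x) = Σ yᵢ × Lᵢ(x)
where Lᵢ(x) = Π_{j≠i} (x - xⱼ)/(xᵢ - xⱼ)

L_0(2.0) = (2.0 - 1)/(-1 - 1) × (2.0 - 3)/(-1 - 3) = -0.125000
L_1(2.0) = (2.0 - (-1))/(1 - (-1)) × (2.0 - 3)/(1 - 3) = 0.750000
L_2(2.0) = (2.0 - (-1))/(3 - (-1)) × (2.0 - 1)/(3 - 1) = 0.375000

P(2.0) = (-8)×L_0(2.0) + (-5)×L_1(2.0) + (-8)×L_2(2.0)
P(2.0) = -5.750000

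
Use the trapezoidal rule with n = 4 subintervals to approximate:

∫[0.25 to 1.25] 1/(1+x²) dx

f(x) = 1/(1+x²)
a = 0.25, b = 1.25, n = 4
h = (b - a)/n = 0.250000

Trapezoidal rule: (h/2)[f(x₀) + 2f(x₁) + 2f(x₂) + ... + f(xₙ)]

x_0 = 0.2500, f(x_0) = 0.941176, coefficient = 1
x_1 = 0.5000, f(x_1) = 0.800000, coefficient = 2
x_2 = 0.7500, f(x_2) = 0.640000, coefficient = 2
x_3 = 1.0000, f(x_3) = 0.500000, coefficient = 2
x_4 = 1.2500, f(x_4) = 0.390244, coefficient = 1

I ≈ (0.250000/2) × 5.211420 = 0.651428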